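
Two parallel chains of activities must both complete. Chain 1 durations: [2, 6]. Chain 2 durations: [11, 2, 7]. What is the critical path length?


Path A total = 2 + 6 = 8
Path B total = 11 + 2 + 7 = 20
Critical path = longest path = max(8, 20) = 20

20


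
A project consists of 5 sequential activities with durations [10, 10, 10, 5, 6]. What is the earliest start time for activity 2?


Activity 2 starts after activities 1 through 1 complete.
Predecessor durations: [10]
ES = 10 = 10

10


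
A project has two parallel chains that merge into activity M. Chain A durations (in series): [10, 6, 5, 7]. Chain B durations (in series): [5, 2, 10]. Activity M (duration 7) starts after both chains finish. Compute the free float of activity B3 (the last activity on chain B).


ES(B3) = sum of predecessors on chain B = 7
EF(B3) = ES + duration = 7 + 10 = 17
Successor of B3 is M. ES(M) = max(sum(A), sum(B)) = max(28, 17) = 28
Free float = ES(successor) - EF(current) = 28 - 17 = 11

11


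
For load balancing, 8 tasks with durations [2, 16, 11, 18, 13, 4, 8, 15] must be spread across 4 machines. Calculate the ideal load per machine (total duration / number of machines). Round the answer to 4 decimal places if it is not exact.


Total processing time = 2 + 16 + 11 + 18 + 13 + 4 + 8 + 15 = 87
Number of machines = 4
Ideal balanced load = 87 / 4 = 21.75

21.75


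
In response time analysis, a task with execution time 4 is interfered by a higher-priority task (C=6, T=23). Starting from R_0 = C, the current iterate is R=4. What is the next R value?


R_next = C + ceil(R_prev / T_hp) * C_hp
ceil(4 / 23) = ceil(0.1739) = 1
Interference = 1 * 6 = 6
R_next = 4 + 6 = 10

10


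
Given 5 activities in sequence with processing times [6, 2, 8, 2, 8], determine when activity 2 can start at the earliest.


Activity 2 starts after activities 1 through 1 complete.
Predecessor durations: [6]
ES = 6 = 6

6


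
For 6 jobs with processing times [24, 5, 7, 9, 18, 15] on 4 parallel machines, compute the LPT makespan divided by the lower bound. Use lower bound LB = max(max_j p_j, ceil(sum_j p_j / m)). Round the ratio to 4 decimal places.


LPT order: [24, 18, 15, 9, 7, 5]
Machine loads after assignment: [24, 18, 20, 16]
LPT makespan = 24
Lower bound = max(max_job, ceil(total/4)) = max(24, 20) = 24
Ratio = 24 / 24 = 1.0

1.0


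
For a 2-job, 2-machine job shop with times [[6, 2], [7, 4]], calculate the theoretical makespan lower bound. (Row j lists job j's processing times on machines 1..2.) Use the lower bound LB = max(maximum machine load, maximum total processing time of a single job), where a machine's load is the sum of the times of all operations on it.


Machine loads:
  Machine 1: 6 + 7 = 13
  Machine 2: 2 + 4 = 6
Max machine load = 13
Job totals:
  Job 1: 8
  Job 2: 11
Max job total = 11
Lower bound = max(13, 11) = 13

13


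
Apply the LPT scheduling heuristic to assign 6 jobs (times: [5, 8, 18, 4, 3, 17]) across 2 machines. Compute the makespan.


Sort jobs in decreasing order (LPT): [18, 17, 8, 5, 4, 3]
Assign each job to the least loaded machine:
  Machine 1: jobs [18, 5, 4], load = 27
  Machine 2: jobs [17, 8, 3], load = 28
Makespan = max load = 28

28


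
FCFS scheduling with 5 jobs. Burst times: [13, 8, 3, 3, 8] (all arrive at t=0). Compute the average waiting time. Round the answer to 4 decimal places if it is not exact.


FCFS order (as given): [13, 8, 3, 3, 8]
Waiting times:
  Job 1: wait = 0
  Job 2: wait = 13
  Job 3: wait = 21
  Job 4: wait = 24
  Job 5: wait = 27
Sum of waiting times = 85
Average waiting time = 85/5 = 17.0

17.0


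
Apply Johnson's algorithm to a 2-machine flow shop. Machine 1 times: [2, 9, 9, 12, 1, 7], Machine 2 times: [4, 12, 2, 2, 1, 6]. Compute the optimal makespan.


Apply Johnson's rule:
  Group 1 (a <= b): [(5, 1, 1), (1, 2, 4), (2, 9, 12)]
  Group 2 (a > b): [(6, 7, 6), (3, 9, 2), (4, 12, 2)]
Optimal job order: [5, 1, 2, 6, 3, 4]
Schedule:
  Job 5: M1 done at 1, M2 done at 2
  Job 1: M1 done at 3, M2 done at 7
  Job 2: M1 done at 12, M2 done at 24
  Job 6: M1 done at 19, M2 done at 30
  Job 3: M1 done at 28, M2 done at 32
  Job 4: M1 done at 40, M2 done at 42
Makespan = 42

42


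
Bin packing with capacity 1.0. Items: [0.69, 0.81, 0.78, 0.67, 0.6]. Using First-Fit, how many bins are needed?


Place items sequentially using First-Fit:
  Item 0.69 -> new Bin 1
  Item 0.81 -> new Bin 2
  Item 0.78 -> new Bin 3
  Item 0.67 -> new Bin 4
  Item 0.6 -> new Bin 5
Total bins used = 5

5


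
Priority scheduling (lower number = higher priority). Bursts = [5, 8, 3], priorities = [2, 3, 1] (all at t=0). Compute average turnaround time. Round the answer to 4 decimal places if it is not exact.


Sort by priority (ascending = highest first):
Order: [(1, 3), (2, 5), (3, 8)]
Completion times:
  Priority 1, burst=3, C=3
  Priority 2, burst=5, C=8
  Priority 3, burst=8, C=16
Average turnaround = 27/3 = 9.0

9.0


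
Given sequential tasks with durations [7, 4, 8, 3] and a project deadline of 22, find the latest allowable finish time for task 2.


LF(activity 2) = deadline - sum of successor durations
Successors: activities 3 through 4 with durations [8, 3]
Sum of successor durations = 11
LF = 22 - 11 = 11

11


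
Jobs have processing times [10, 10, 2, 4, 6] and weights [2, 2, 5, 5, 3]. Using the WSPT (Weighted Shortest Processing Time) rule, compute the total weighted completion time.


Compute p/w ratios and sort ascending (WSPT): [(2, 5), (4, 5), (6, 3), (10, 2), (10, 2)]
Compute weighted completion times:
  Job (p=2,w=5): C=2, w*C=5*2=10
  Job (p=4,w=5): C=6, w*C=5*6=30
  Job (p=6,w=3): C=12, w*C=3*12=36
  Job (p=10,w=2): C=22, w*C=2*22=44
  Job (p=10,w=2): C=32, w*C=2*32=64
Total weighted completion time = 184

184


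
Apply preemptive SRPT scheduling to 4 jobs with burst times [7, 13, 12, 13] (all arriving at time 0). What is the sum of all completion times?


Since all jobs arrive at t=0, SRPT equals SPT ordering.
SPT order: [7, 12, 13, 13]
Completion times:
  Job 1: p=7, C=7
  Job 2: p=12, C=19
  Job 3: p=13, C=32
  Job 4: p=13, C=45
Total completion time = 7 + 19 + 32 + 45 = 103

103


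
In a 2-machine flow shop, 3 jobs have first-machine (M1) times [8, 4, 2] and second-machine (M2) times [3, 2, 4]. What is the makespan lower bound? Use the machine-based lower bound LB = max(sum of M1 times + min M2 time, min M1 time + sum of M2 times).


LB1 = sum(M1 times) + min(M2 times) = 14 + 2 = 16
LB2 = min(M1 times) + sum(M2 times) = 2 + 9 = 11
Lower bound = max(LB1, LB2) = max(16, 11) = 16

16


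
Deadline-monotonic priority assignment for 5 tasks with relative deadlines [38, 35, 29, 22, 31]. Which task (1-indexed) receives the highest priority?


Sort tasks by relative deadline (ascending):
  Task 4: deadline = 22
  Task 3: deadline = 29
  Task 5: deadline = 31
  Task 2: deadline = 35
  Task 1: deadline = 38
Priority order (highest first): [4, 3, 5, 2, 1]
Highest priority task = 4

4


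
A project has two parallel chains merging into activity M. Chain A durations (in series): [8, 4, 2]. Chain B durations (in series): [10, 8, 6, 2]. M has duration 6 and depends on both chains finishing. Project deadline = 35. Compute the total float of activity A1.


Forward pass: ES(A1) = sum of predecessors on chain A = 0
EF = ES + duration = 0 + 8 = 8
Backward pass: LF(M) = deadline = 35; LS(M) = 35 - 6 = 29
LF(A1) = LS(M) - sum(successors on chain A) = 29 - 6 = 23
LS = LF - duration = 23 - 8 = 15
Total float = LS - ES = 15 - 0 = 15

15


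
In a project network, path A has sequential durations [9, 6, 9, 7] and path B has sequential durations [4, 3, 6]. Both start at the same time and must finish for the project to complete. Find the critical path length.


Path A total = 9 + 6 + 9 + 7 = 31
Path B total = 4 + 3 + 6 = 13
Critical path = longest path = max(31, 13) = 31

31


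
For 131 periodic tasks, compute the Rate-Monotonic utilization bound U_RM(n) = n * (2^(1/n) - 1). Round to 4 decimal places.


Compute 2^(1/131) = 1.0053052230
Subtract 1: 1.0053052230 - 1 = 0.0053052230
Multiply by n: 131 * 0.0053052230 = 0.6949842130
Round to 4 dp: 0.6950

0.6950


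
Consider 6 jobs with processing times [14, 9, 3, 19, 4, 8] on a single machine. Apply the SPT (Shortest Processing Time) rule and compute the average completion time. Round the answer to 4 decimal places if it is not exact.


Sort jobs by processing time (SPT order): [3, 4, 8, 9, 14, 19]
Compute completion times sequentially:
  Job 1: processing = 3, completes at 3
  Job 2: processing = 4, completes at 7
  Job 3: processing = 8, completes at 15
  Job 4: processing = 9, completes at 24
  Job 5: processing = 14, completes at 38
  Job 6: processing = 19, completes at 57
Sum of completion times = 144
Average completion time = 144/6 = 24.0

24.0


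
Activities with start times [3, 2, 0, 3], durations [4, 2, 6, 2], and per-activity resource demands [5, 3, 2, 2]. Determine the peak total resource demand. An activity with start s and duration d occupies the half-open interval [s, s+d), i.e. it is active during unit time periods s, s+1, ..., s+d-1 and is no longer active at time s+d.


Each activity i is active on [start_i, start_i + duration_i).
Compute total resource usage per time slot:
  t=0: active resources = [2], total = 2
  t=1: active resources = [2], total = 2
  t=2: active resources = [3, 2], total = 5
  t=3: active resources = [5, 3, 2, 2], total = 12
  t=4: active resources = [5, 2, 2], total = 9
  t=5: active resources = [5, 2], total = 7
  t=6: active resources = [5], total = 5
Peak resource demand = 12

12


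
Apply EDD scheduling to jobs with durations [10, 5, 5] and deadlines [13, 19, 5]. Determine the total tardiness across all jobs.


Sort by due date (EDD order): [(5, 5), (10, 13), (5, 19)]
Compute completion times and tardiness:
  Job 1: p=5, d=5, C=5, tardiness=max(0,5-5)=0
  Job 2: p=10, d=13, C=15, tardiness=max(0,15-13)=2
  Job 3: p=5, d=19, C=20, tardiness=max(0,20-19)=1
Total tardiness = 3

3


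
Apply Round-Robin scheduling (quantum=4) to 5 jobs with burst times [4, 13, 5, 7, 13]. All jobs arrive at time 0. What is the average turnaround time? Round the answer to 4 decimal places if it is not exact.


Time quantum = 4
Execution trace:
  J1 runs 4 units, time = 4
  J2 runs 4 units, time = 8
  J3 runs 4 units, time = 12
  J4 runs 4 units, time = 16
  J5 runs 4 units, time = 20
  J2 runs 4 units, time = 24
  J3 runs 1 units, time = 25
  J4 runs 3 units, time = 28
  J5 runs 4 units, time = 32
  J2 runs 4 units, time = 36
  J5 runs 4 units, time = 40
  J2 runs 1 units, time = 41
  J5 runs 1 units, time = 42
Finish times: [4, 41, 25, 28, 42]
Average turnaround = 140/5 = 28.0

28.0


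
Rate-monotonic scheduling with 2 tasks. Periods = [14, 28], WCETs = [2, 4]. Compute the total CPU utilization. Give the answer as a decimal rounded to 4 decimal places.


Compute individual utilizations (exact fractions):
  Task 1: C/T = 2/14 = 1/7 (approx. 0.1429)
  Task 2: C/T = 4/28 = 1/7 (approx. 0.1429)
Total utilization U = 1/7 + 1/7 = 2/7
Rounded to 4 decimal places: U = 0.2857
RM (Liu & Layland) bound for 2 tasks = 0.828427; compare with U = 2/7 (approx. 0.285714)
U <= bound, so schedulable by RM sufficient condition.

0.2857


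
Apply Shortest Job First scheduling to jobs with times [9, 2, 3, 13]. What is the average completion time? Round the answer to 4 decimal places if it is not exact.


SJF order (ascending): [2, 3, 9, 13]
Completion times:
  Job 1: burst=2, C=2
  Job 2: burst=3, C=5
  Job 3: burst=9, C=14
  Job 4: burst=13, C=27
Average completion = 48/4 = 12.0

12.0


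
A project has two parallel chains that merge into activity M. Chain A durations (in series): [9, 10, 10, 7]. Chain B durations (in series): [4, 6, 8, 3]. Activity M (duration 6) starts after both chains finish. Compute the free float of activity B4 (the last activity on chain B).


ES(B4) = sum of predecessors on chain B = 18
EF(B4) = ES + duration = 18 + 3 = 21
Successor of B4 is M. ES(M) = max(sum(A), sum(B)) = max(36, 21) = 36
Free float = ES(successor) - EF(current) = 36 - 21 = 15

15


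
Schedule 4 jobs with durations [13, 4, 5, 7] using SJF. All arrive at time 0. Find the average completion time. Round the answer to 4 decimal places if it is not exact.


SJF order (ascending): [4, 5, 7, 13]
Completion times:
  Job 1: burst=4, C=4
  Job 2: burst=5, C=9
  Job 3: burst=7, C=16
  Job 4: burst=13, C=29
Average completion = 58/4 = 14.5

14.5


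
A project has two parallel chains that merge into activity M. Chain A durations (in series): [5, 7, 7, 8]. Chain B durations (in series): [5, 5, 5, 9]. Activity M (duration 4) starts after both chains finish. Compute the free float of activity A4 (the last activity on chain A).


ES(A4) = sum of predecessors on chain A = 19
EF(A4) = ES + duration = 19 + 8 = 27
Successor of A4 is M. ES(M) = max(sum(A), sum(B)) = max(27, 24) = 27
Free float = ES(successor) - EF(current) = 27 - 27 = 0

0


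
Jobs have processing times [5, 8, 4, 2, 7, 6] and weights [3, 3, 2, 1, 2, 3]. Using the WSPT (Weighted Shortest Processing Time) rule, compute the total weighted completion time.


Compute p/w ratios and sort ascending (WSPT): [(5, 3), (4, 2), (2, 1), (6, 3), (8, 3), (7, 2)]
Compute weighted completion times:
  Job (p=5,w=3): C=5, w*C=3*5=15
  Job (p=4,w=2): C=9, w*C=2*9=18
  Job (p=2,w=1): C=11, w*C=1*11=11
  Job (p=6,w=3): C=17, w*C=3*17=51
  Job (p=8,w=3): C=25, w*C=3*25=75
  Job (p=7,w=2): C=32, w*C=2*32=64
Total weighted completion time = 234

234


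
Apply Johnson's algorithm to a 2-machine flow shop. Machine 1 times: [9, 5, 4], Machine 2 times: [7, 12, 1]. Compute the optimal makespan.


Apply Johnson's rule:
  Group 1 (a <= b): [(2, 5, 12)]
  Group 2 (a > b): [(1, 9, 7), (3, 4, 1)]
Optimal job order: [2, 1, 3]
Schedule:
  Job 2: M1 done at 5, M2 done at 17
  Job 1: M1 done at 14, M2 done at 24
  Job 3: M1 done at 18, M2 done at 25
Makespan = 25

25


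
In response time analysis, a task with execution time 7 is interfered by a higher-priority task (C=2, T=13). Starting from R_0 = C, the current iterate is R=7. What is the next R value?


R_next = C + ceil(R_prev / T_hp) * C_hp
ceil(7 / 13) = ceil(0.5385) = 1
Interference = 1 * 2 = 2
R_next = 7 + 2 = 9

9


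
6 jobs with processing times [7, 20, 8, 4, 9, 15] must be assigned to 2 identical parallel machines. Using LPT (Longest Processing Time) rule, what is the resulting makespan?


Sort jobs in decreasing order (LPT): [20, 15, 9, 8, 7, 4]
Assign each job to the least loaded machine:
  Machine 1: jobs [20, 8, 4], load = 32
  Machine 2: jobs [15, 9, 7], load = 31
Makespan = max load = 32

32


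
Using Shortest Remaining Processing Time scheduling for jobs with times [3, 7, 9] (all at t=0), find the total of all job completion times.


Since all jobs arrive at t=0, SRPT equals SPT ordering.
SPT order: [3, 7, 9]
Completion times:
  Job 1: p=3, C=3
  Job 2: p=7, C=10
  Job 3: p=9, C=19
Total completion time = 3 + 10 + 19 = 32

32


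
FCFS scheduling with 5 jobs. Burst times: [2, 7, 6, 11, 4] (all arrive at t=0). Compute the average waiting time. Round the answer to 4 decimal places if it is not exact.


FCFS order (as given): [2, 7, 6, 11, 4]
Waiting times:
  Job 1: wait = 0
  Job 2: wait = 2
  Job 3: wait = 9
  Job 4: wait = 15
  Job 5: wait = 26
Sum of waiting times = 52
Average waiting time = 52/5 = 10.4

10.4


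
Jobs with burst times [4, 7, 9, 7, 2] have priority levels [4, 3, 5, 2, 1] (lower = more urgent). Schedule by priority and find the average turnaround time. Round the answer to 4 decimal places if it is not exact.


Sort by priority (ascending = highest first):
Order: [(1, 2), (2, 7), (3, 7), (4, 4), (5, 9)]
Completion times:
  Priority 1, burst=2, C=2
  Priority 2, burst=7, C=9
  Priority 3, burst=7, C=16
  Priority 4, burst=4, C=20
  Priority 5, burst=9, C=29
Average turnaround = 76/5 = 15.2

15.2


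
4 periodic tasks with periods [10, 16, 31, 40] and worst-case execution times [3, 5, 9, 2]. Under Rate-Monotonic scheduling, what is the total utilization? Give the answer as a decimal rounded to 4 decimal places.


Compute individual utilizations (exact fractions):
  Task 1: C/T = 3/10 (approx. 0.3)
  Task 2: C/T = 5/16 (approx. 0.3125)
  Task 3: C/T = 9/31 (approx. 0.2903)
  Task 4: C/T = 2/40 = 1/20 (approx. 0.05)
Total utilization U = 3/10 + 5/16 + 9/31 + 1/20 = 2363/2480
Rounded to 4 decimal places: U = 0.9528
RM (Liu & Layland) bound for 4 tasks = 0.756828; compare with U = 2363/2480 (approx. 0.952823)
bound < U <= 1, so the RM sufficient condition is not met (inconclusive; an exact test such as response-time analysis is needed).

0.9528


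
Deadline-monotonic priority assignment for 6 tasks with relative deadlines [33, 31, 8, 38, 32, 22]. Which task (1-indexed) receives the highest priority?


Sort tasks by relative deadline (ascending):
  Task 3: deadline = 8
  Task 6: deadline = 22
  Task 2: deadline = 31
  Task 5: deadline = 32
  Task 1: deadline = 33
  Task 4: deadline = 38
Priority order (highest first): [3, 6, 2, 5, 1, 4]
Highest priority task = 3

3


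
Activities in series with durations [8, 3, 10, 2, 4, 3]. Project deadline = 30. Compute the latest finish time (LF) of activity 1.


LF(activity 1) = deadline - sum of successor durations
Successors: activities 2 through 6 with durations [3, 10, 2, 4, 3]
Sum of successor durations = 22
LF = 30 - 22 = 8

8


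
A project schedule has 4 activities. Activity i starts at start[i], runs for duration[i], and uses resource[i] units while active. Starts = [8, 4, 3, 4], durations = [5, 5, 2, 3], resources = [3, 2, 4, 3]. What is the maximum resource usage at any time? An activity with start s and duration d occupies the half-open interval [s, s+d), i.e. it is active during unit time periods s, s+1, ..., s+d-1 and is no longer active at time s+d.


Each activity i is active on [start_i, start_i + duration_i).
Compute total resource usage per time slot:
  t=0: active resources = [], total = 0
  t=1: active resources = [], total = 0
  t=2: active resources = [], total = 0
  t=3: active resources = [4], total = 4
  t=4: active resources = [2, 4, 3], total = 9
  t=5: active resources = [2, 3], total = 5
  t=6: active resources = [2, 3], total = 5
  t=7: active resources = [2], total = 2
  t=8: active resources = [3, 2], total = 5
  t=9: active resources = [3], total = 3
  t=10: active resources = [3], total = 3
  t=11: active resources = [3], total = 3
  t=12: active resources = [3], total = 3
Peak resource demand = 9

9


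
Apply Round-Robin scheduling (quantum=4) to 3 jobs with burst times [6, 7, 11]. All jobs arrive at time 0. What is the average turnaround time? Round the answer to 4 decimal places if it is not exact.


Time quantum = 4
Execution trace:
  J1 runs 4 units, time = 4
  J2 runs 4 units, time = 8
  J3 runs 4 units, time = 12
  J1 runs 2 units, time = 14
  J2 runs 3 units, time = 17
  J3 runs 4 units, time = 21
  J3 runs 3 units, time = 24
Finish times: [14, 17, 24]
Average turnaround = 55/3 = 18.3333

18.3333


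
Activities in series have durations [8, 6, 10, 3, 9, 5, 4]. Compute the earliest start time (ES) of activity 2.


Activity 2 starts after activities 1 through 1 complete.
Predecessor durations: [8]
ES = 8 = 8

8


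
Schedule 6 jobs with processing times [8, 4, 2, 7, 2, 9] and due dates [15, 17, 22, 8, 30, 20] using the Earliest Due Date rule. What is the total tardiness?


Sort by due date (EDD order): [(7, 8), (8, 15), (4, 17), (9, 20), (2, 22), (2, 30)]
Compute completion times and tardiness:
  Job 1: p=7, d=8, C=7, tardiness=max(0,7-8)=0
  Job 2: p=8, d=15, C=15, tardiness=max(0,15-15)=0
  Job 3: p=4, d=17, C=19, tardiness=max(0,19-17)=2
  Job 4: p=9, d=20, C=28, tardiness=max(0,28-20)=8
  Job 5: p=2, d=22, C=30, tardiness=max(0,30-22)=8
  Job 6: p=2, d=30, C=32, tardiness=max(0,32-30)=2
Total tardiness = 20

20


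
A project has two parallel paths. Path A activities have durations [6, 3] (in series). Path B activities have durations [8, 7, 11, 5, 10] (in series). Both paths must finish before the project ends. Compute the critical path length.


Path A total = 6 + 3 = 9
Path B total = 8 + 7 + 11 + 5 + 10 = 41
Critical path = longest path = max(9, 41) = 41

41


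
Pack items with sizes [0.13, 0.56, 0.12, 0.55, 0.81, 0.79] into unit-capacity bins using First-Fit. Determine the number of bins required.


Place items sequentially using First-Fit:
  Item 0.13 -> new Bin 1
  Item 0.56 -> Bin 1 (now 0.69)
  Item 0.12 -> Bin 1 (now 0.81)
  Item 0.55 -> new Bin 2
  Item 0.81 -> new Bin 3
  Item 0.79 -> new Bin 4
Total bins used = 4

4


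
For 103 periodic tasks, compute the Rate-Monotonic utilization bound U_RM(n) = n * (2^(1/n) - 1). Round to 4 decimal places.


Compute 2^(1/103) = 1.0067522788
Subtract 1: 1.0067522788 - 1 = 0.0067522788
Multiply by n: 103 * 0.0067522788 = 0.6954847164
Round to 4 dp: 0.6955

0.6955


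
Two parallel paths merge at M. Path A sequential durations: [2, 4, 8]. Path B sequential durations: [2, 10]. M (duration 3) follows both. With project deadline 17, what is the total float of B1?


Forward pass: ES(B1) = sum of predecessors on chain B = 0
EF = ES + duration = 0 + 2 = 2
Backward pass: LF(M) = deadline = 17; LS(M) = 17 - 3 = 14
LF(B1) = LS(M) - sum(successors on chain B) = 14 - 10 = 4
LS = LF - duration = 4 - 2 = 2
Total float = LS - ES = 2 - 0 = 2

2


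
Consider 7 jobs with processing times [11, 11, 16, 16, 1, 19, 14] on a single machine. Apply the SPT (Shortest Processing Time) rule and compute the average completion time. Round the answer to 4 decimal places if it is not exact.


Sort jobs by processing time (SPT order): [1, 11, 11, 14, 16, 16, 19]
Compute completion times sequentially:
  Job 1: processing = 1, completes at 1
  Job 2: processing = 11, completes at 12
  Job 3: processing = 11, completes at 23
  Job 4: processing = 14, completes at 37
  Job 5: processing = 16, completes at 53
  Job 6: processing = 16, completes at 69
  Job 7: processing = 19, completes at 88
Sum of completion times = 283
Average completion time = 283/7 = 40.4286

40.4286


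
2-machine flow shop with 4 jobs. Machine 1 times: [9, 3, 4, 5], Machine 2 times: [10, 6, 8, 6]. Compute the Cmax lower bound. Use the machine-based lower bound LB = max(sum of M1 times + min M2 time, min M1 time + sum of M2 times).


LB1 = sum(M1 times) + min(M2 times) = 21 + 6 = 27
LB2 = min(M1 times) + sum(M2 times) = 3 + 30 = 33
Lower bound = max(LB1, LB2) = max(27, 33) = 33

33


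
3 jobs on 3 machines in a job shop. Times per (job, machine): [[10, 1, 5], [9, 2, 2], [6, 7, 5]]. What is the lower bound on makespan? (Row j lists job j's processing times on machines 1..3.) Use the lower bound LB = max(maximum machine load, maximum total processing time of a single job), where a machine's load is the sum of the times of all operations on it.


Machine loads:
  Machine 1: 10 + 9 + 6 = 25
  Machine 2: 1 + 2 + 7 = 10
  Machine 3: 5 + 2 + 5 = 12
Max machine load = 25
Job totals:
  Job 1: 16
  Job 2: 13
  Job 3: 18
Max job total = 18
Lower bound = max(25, 18) = 25

25


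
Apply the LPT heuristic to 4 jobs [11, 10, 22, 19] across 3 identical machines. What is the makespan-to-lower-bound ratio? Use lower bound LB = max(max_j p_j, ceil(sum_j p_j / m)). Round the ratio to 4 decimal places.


LPT order: [22, 19, 11, 10]
Machine loads after assignment: [22, 19, 21]
LPT makespan = 22
Lower bound = max(max_job, ceil(total/3)) = max(22, 21) = 22
Ratio = 22 / 22 = 1.0

1.0


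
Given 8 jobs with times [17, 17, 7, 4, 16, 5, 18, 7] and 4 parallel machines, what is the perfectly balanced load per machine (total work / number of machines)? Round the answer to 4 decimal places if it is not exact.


Total processing time = 17 + 17 + 7 + 4 + 16 + 5 + 18 + 7 = 91
Number of machines = 4
Ideal balanced load = 91 / 4 = 22.75

22.75


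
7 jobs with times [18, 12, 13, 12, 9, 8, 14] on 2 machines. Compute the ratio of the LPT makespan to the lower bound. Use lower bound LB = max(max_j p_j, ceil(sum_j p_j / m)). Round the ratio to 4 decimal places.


LPT order: [18, 14, 13, 12, 12, 9, 8]
Machine loads after assignment: [47, 39]
LPT makespan = 47
Lower bound = max(max_job, ceil(total/2)) = max(18, 43) = 43
Ratio = 47 / 43 = 1.093

1.093


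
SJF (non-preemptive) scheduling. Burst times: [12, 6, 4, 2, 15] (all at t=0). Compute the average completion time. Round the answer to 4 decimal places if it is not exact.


SJF order (ascending): [2, 4, 6, 12, 15]
Completion times:
  Job 1: burst=2, C=2
  Job 2: burst=4, C=6
  Job 3: burst=6, C=12
  Job 4: burst=12, C=24
  Job 5: burst=15, C=39
Average completion = 83/5 = 16.6

16.6


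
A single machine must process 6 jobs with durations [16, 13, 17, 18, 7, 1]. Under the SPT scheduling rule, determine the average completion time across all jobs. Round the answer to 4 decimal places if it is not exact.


Sort jobs by processing time (SPT order): [1, 7, 13, 16, 17, 18]
Compute completion times sequentially:
  Job 1: processing = 1, completes at 1
  Job 2: processing = 7, completes at 8
  Job 3: processing = 13, completes at 21
  Job 4: processing = 16, completes at 37
  Job 5: processing = 17, completes at 54
  Job 6: processing = 18, completes at 72
Sum of completion times = 193
Average completion time = 193/6 = 32.1667

32.1667


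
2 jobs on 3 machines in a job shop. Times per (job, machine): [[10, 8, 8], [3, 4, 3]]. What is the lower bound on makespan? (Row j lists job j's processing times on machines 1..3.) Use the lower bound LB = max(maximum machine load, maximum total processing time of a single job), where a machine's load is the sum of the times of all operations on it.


Machine loads:
  Machine 1: 10 + 3 = 13
  Machine 2: 8 + 4 = 12
  Machine 3: 8 + 3 = 11
Max machine load = 13
Job totals:
  Job 1: 26
  Job 2: 10
Max job total = 26
Lower bound = max(13, 26) = 26

26


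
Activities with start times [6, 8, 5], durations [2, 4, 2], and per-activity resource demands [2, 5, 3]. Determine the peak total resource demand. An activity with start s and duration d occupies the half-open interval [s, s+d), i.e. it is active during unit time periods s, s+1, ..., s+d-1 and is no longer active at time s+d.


Each activity i is active on [start_i, start_i + duration_i).
Compute total resource usage per time slot:
  t=0: active resources = [], total = 0
  t=1: active resources = [], total = 0
  t=2: active resources = [], total = 0
  t=3: active resources = [], total = 0
  t=4: active resources = [], total = 0
  t=5: active resources = [3], total = 3
  t=6: active resources = [2, 3], total = 5
  t=7: active resources = [2], total = 2
  t=8: active resources = [5], total = 5
  t=9: active resources = [5], total = 5
  t=10: active resources = [5], total = 5
  t=11: active resources = [5], total = 5
Peak resource demand = 5

5


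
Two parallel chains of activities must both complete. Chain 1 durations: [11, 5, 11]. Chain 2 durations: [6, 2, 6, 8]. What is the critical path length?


Path A total = 11 + 5 + 11 = 27
Path B total = 6 + 2 + 6 + 8 = 22
Critical path = longest path = max(27, 22) = 27

27


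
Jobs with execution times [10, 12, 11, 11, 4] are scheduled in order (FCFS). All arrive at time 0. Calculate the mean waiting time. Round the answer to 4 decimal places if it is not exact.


FCFS order (as given): [10, 12, 11, 11, 4]
Waiting times:
  Job 1: wait = 0
  Job 2: wait = 10
  Job 3: wait = 22
  Job 4: wait = 33
  Job 5: wait = 44
Sum of waiting times = 109
Average waiting time = 109/5 = 21.8

21.8


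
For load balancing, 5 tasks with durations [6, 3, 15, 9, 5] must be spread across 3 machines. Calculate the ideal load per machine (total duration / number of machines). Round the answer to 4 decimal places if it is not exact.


Total processing time = 6 + 3 + 15 + 9 + 5 = 38
Number of machines = 3
Ideal balanced load = 38 / 3 = 12.6667

12.6667


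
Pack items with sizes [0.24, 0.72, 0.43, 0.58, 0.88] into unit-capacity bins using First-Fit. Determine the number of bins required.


Place items sequentially using First-Fit:
  Item 0.24 -> new Bin 1
  Item 0.72 -> Bin 1 (now 0.96)
  Item 0.43 -> new Bin 2
  Item 0.58 -> new Bin 3
  Item 0.88 -> new Bin 4
Total bins used = 4

4


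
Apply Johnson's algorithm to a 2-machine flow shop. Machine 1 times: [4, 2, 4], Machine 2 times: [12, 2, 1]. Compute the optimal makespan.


Apply Johnson's rule:
  Group 1 (a <= b): [(2, 2, 2), (1, 4, 12)]
  Group 2 (a > b): [(3, 4, 1)]
Optimal job order: [2, 1, 3]
Schedule:
  Job 2: M1 done at 2, M2 done at 4
  Job 1: M1 done at 6, M2 done at 18
  Job 3: M1 done at 10, M2 done at 19
Makespan = 19

19


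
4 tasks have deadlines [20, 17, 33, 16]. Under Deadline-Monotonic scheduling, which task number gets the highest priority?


Sort tasks by relative deadline (ascending):
  Task 4: deadline = 16
  Task 2: deadline = 17
  Task 1: deadline = 20
  Task 3: deadline = 33
Priority order (highest first): [4, 2, 1, 3]
Highest priority task = 4

4


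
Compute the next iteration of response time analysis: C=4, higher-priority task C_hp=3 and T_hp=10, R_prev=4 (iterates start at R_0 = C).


R_next = C + ceil(R_prev / T_hp) * C_hp
ceil(4 / 10) = ceil(0.4) = 1
Interference = 1 * 3 = 3
R_next = 4 + 3 = 7

7


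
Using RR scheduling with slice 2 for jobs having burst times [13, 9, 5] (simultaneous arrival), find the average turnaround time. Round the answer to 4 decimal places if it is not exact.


Time quantum = 2
Execution trace:
  J1 runs 2 units, time = 2
  J2 runs 2 units, time = 4
  J3 runs 2 units, time = 6
  J1 runs 2 units, time = 8
  J2 runs 2 units, time = 10
  J3 runs 2 units, time = 12
  J1 runs 2 units, time = 14
  J2 runs 2 units, time = 16
  J3 runs 1 units, time = 17
  J1 runs 2 units, time = 19
  J2 runs 2 units, time = 21
  J1 runs 2 units, time = 23
  J2 runs 1 units, time = 24
  J1 runs 2 units, time = 26
  J1 runs 1 units, time = 27
Finish times: [27, 24, 17]
Average turnaround = 68/3 = 22.6667

22.6667


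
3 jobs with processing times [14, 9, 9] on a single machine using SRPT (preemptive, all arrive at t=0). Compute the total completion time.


Since all jobs arrive at t=0, SRPT equals SPT ordering.
SPT order: [9, 9, 14]
Completion times:
  Job 1: p=9, C=9
  Job 2: p=9, C=18
  Job 3: p=14, C=32
Total completion time = 9 + 18 + 32 = 59

59


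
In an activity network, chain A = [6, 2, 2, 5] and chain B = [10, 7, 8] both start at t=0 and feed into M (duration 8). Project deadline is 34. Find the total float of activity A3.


Forward pass: ES(A3) = sum of predecessors on chain A = 8
EF = ES + duration = 8 + 2 = 10
Backward pass: LF(M) = deadline = 34; LS(M) = 34 - 8 = 26
LF(A3) = LS(M) - sum(successors on chain A) = 26 - 5 = 21
LS = LF - duration = 21 - 2 = 19
Total float = LS - ES = 19 - 8 = 11

11


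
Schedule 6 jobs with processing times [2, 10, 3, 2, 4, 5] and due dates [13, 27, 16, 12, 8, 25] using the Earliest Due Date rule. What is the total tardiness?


Sort by due date (EDD order): [(4, 8), (2, 12), (2, 13), (3, 16), (5, 25), (10, 27)]
Compute completion times and tardiness:
  Job 1: p=4, d=8, C=4, tardiness=max(0,4-8)=0
  Job 2: p=2, d=12, C=6, tardiness=max(0,6-12)=0
  Job 3: p=2, d=13, C=8, tardiness=max(0,8-13)=0
  Job 4: p=3, d=16, C=11, tardiness=max(0,11-16)=0
  Job 5: p=5, d=25, C=16, tardiness=max(0,16-25)=0
  Job 6: p=10, d=27, C=26, tardiness=max(0,26-27)=0
Total tardiness = 0

0


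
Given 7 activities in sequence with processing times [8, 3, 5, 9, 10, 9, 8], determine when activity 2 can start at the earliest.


Activity 2 starts after activities 1 through 1 complete.
Predecessor durations: [8]
ES = 8 = 8

8


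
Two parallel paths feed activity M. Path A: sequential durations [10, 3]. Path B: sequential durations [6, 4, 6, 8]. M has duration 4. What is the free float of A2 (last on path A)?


ES(A2) = sum of predecessors on chain A = 10
EF(A2) = ES + duration = 10 + 3 = 13
Successor of A2 is M. ES(M) = max(sum(A), sum(B)) = max(13, 24) = 24
Free float = ES(successor) - EF(current) = 24 - 13 = 11

11


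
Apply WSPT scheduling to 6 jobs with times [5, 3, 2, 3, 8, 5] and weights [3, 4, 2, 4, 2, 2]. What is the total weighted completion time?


Compute p/w ratios and sort ascending (WSPT): [(3, 4), (3, 4), (2, 2), (5, 3), (5, 2), (8, 2)]
Compute weighted completion times:
  Job (p=3,w=4): C=3, w*C=4*3=12
  Job (p=3,w=4): C=6, w*C=4*6=24
  Job (p=2,w=2): C=8, w*C=2*8=16
  Job (p=5,w=3): C=13, w*C=3*13=39
  Job (p=5,w=2): C=18, w*C=2*18=36
  Job (p=8,w=2): C=26, w*C=2*26=52
Total weighted completion time = 179

179


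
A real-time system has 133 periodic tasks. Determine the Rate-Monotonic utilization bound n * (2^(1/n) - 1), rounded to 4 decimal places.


Compute 2^(1/133) = 1.0052252371
Subtract 1: 1.0052252371 - 1 = 0.0052252371
Multiply by n: 133 * 0.0052252371 = 0.6949565343
Round to 4 dp: 0.6950

0.6950


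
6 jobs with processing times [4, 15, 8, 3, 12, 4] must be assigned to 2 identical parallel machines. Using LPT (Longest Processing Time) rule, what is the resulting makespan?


Sort jobs in decreasing order (LPT): [15, 12, 8, 4, 4, 3]
Assign each job to the least loaded machine:
  Machine 1: jobs [15, 4, 4], load = 23
  Machine 2: jobs [12, 8, 3], load = 23
Makespan = max load = 23

23


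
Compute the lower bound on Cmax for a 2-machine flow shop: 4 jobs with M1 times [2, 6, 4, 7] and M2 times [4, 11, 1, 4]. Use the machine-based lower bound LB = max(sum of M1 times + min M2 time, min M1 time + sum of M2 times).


LB1 = sum(M1 times) + min(M2 times) = 19 + 1 = 20
LB2 = min(M1 times) + sum(M2 times) = 2 + 20 = 22
Lower bound = max(LB1, LB2) = max(20, 22) = 22

22


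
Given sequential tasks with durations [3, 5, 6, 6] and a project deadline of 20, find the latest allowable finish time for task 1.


LF(activity 1) = deadline - sum of successor durations
Successors: activities 2 through 4 with durations [5, 6, 6]
Sum of successor durations = 17
LF = 20 - 17 = 3

3


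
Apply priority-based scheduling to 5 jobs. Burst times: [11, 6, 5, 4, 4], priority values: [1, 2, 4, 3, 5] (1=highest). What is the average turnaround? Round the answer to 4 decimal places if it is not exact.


Sort by priority (ascending = highest first):
Order: [(1, 11), (2, 6), (3, 4), (4, 5), (5, 4)]
Completion times:
  Priority 1, burst=11, C=11
  Priority 2, burst=6, C=17
  Priority 3, burst=4, C=21
  Priority 4, burst=5, C=26
  Priority 5, burst=4, C=30
Average turnaround = 105/5 = 21.0

21.0


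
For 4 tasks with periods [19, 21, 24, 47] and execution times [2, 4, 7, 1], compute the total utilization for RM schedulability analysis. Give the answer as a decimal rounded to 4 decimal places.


Compute individual utilizations (exact fractions):
  Task 1: C/T = 2/19 (approx. 0.1053)
  Task 2: C/T = 4/21 (approx. 0.1905)
  Task 3: C/T = 7/24 (approx. 0.2917)
  Task 4: C/T = 1/47 (approx. 0.0213)
Total utilization U = 2/19 + 4/21 + 7/24 + 1/47 = 30439/50008
Rounded to 4 decimal places: U = 0.6087
RM (Liu & Layland) bound for 4 tasks = 0.756828; compare with U = 30439/50008 (approx. 0.608683)
U <= bound, so schedulable by RM sufficient condition.

0.6087


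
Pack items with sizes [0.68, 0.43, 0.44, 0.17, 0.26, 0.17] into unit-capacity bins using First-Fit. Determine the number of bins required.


Place items sequentially using First-Fit:
  Item 0.68 -> new Bin 1
  Item 0.43 -> new Bin 2
  Item 0.44 -> Bin 2 (now 0.87)
  Item 0.17 -> Bin 1 (now 0.85)
  Item 0.26 -> new Bin 3
  Item 0.17 -> Bin 3 (now 0.43)
Total bins used = 3

3


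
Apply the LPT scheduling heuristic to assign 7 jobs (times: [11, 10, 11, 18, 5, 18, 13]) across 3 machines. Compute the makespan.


Sort jobs in decreasing order (LPT): [18, 18, 13, 11, 11, 10, 5]
Assign each job to the least loaded machine:
  Machine 1: jobs [18, 11], load = 29
  Machine 2: jobs [18, 10], load = 28
  Machine 3: jobs [13, 11, 5], load = 29
Makespan = max load = 29

29


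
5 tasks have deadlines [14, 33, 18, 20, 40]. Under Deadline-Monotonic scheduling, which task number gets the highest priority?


Sort tasks by relative deadline (ascending):
  Task 1: deadline = 14
  Task 3: deadline = 18
  Task 4: deadline = 20
  Task 2: deadline = 33
  Task 5: deadline = 40
Priority order (highest first): [1, 3, 4, 2, 5]
Highest priority task = 1

1


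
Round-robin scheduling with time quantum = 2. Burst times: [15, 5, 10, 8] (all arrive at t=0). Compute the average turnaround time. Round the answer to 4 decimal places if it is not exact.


Time quantum = 2
Execution trace:
  J1 runs 2 units, time = 2
  J2 runs 2 units, time = 4
  J3 runs 2 units, time = 6
  J4 runs 2 units, time = 8
  J1 runs 2 units, time = 10
  J2 runs 2 units, time = 12
  J3 runs 2 units, time = 14
  J4 runs 2 units, time = 16
  J1 runs 2 units, time = 18
  J2 runs 1 units, time = 19
  J3 runs 2 units, time = 21
  J4 runs 2 units, time = 23
  J1 runs 2 units, time = 25
  J3 runs 2 units, time = 27
  J4 runs 2 units, time = 29
  J1 runs 2 units, time = 31
  J3 runs 2 units, time = 33
  J1 runs 2 units, time = 35
  J1 runs 2 units, time = 37
  J1 runs 1 units, time = 38
Finish times: [38, 19, 33, 29]
Average turnaround = 119/4 = 29.75

29.75


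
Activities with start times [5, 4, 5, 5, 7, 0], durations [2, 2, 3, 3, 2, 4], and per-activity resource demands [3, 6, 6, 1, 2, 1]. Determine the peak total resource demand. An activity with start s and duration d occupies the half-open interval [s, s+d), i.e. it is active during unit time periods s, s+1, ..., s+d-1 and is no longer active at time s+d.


Each activity i is active on [start_i, start_i + duration_i).
Compute total resource usage per time slot:
  t=0: active resources = [1], total = 1
  t=1: active resources = [1], total = 1
  t=2: active resources = [1], total = 1
  t=3: active resources = [1], total = 1
  t=4: active resources = [6], total = 6
  t=5: active resources = [3, 6, 6, 1], total = 16
  t=6: active resources = [3, 6, 1], total = 10
  t=7: active resources = [6, 1, 2], total = 9
  t=8: active resources = [2], total = 2
Peak resource demand = 16

16


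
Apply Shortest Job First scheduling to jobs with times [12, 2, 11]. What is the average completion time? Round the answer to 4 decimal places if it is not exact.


SJF order (ascending): [2, 11, 12]
Completion times:
  Job 1: burst=2, C=2
  Job 2: burst=11, C=13
  Job 3: burst=12, C=25
Average completion = 40/3 = 13.3333

13.3333


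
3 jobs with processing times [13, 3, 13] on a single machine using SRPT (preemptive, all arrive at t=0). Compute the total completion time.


Since all jobs arrive at t=0, SRPT equals SPT ordering.
SPT order: [3, 13, 13]
Completion times:
  Job 1: p=3, C=3
  Job 2: p=13, C=16
  Job 3: p=13, C=29
Total completion time = 3 + 16 + 29 = 48

48


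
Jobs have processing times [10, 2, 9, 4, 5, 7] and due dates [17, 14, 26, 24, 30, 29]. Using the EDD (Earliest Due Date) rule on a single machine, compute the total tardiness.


Sort by due date (EDD order): [(2, 14), (10, 17), (4, 24), (9, 26), (7, 29), (5, 30)]
Compute completion times and tardiness:
  Job 1: p=2, d=14, C=2, tardiness=max(0,2-14)=0
  Job 2: p=10, d=17, C=12, tardiness=max(0,12-17)=0
  Job 3: p=4, d=24, C=16, tardiness=max(0,16-24)=0
  Job 4: p=9, d=26, C=25, tardiness=max(0,25-26)=0
  Job 5: p=7, d=29, C=32, tardiness=max(0,32-29)=3
  Job 6: p=5, d=30, C=37, tardiness=max(0,37-30)=7
Total tardiness = 10

10


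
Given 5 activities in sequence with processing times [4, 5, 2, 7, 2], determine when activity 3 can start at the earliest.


Activity 3 starts after activities 1 through 2 complete.
Predecessor durations: [4, 5]
ES = 4 + 5 = 9

9


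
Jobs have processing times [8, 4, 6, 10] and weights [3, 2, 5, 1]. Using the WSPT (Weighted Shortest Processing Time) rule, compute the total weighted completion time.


Compute p/w ratios and sort ascending (WSPT): [(6, 5), (4, 2), (8, 3), (10, 1)]
Compute weighted completion times:
  Job (p=6,w=5): C=6, w*C=5*6=30
  Job (p=4,w=2): C=10, w*C=2*10=20
  Job (p=8,w=3): C=18, w*C=3*18=54
  Job (p=10,w=1): C=28, w*C=1*28=28
Total weighted completion time = 132

132
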